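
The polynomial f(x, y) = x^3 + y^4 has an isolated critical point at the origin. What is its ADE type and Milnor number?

The Hessian of f at 0 has rank 0. Corank 2; j^3 = x^3 is a perfect cube, so E-series; the 4-jet and mu = 6 give E_6.

Type E6, Milnor number mu = 6.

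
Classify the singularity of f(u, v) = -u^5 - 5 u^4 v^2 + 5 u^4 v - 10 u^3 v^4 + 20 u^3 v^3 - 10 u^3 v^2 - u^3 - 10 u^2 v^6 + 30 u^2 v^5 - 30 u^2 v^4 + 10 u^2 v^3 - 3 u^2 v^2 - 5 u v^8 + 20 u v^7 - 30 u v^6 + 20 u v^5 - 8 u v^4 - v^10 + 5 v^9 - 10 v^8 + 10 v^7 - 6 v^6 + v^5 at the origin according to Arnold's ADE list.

The Hessian of f at 0 has rank 0. Corank 2; j^3 = -u^3 is a perfect cube, so E-series; the 5-jet and mu = 8 give E_8.

E8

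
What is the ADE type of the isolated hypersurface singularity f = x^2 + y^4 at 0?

The Hessian of f at 0 is [[2, 0], [0, 0]] with rank 1, so corank 1. A Groebner basis of the Jacobian ideal J(f) in C{x,y} is {y^3, x}; counting standard monomials gives mu = 3. Corank 1: A-series; mu = 3 gives A_3.

A_{3}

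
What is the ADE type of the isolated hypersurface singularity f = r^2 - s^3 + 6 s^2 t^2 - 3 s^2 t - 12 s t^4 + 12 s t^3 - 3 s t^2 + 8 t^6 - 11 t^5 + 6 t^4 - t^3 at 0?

The Hessian of f at 0 is [[0, 0, 0], [0, 0, 0], [0, 0, 2]] with rank 1, so corank 2. A Groebner basis of the Jacobian ideal J(f) in C{s,t,r} is {t^4, s^3 + 3*s^2*t + 3*s^2/4 + 3*s*t/2 - 2*t^3 + 3*t^2/4, -s^2/4 + s*t^2 - s*t/2 + t^3 - t^2/4, r}; counting standard monomials gives mu = 8. Corank 2; j^3 = -(s + t)^3 is a perfect cube, so E-series; the 5-jet and mu = 8 give E_8.

E_{8}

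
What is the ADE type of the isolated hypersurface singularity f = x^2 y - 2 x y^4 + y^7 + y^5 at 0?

D_6

The Hessian of f at 0 is [[0, 0], [0, 0]] with rank 0, so corank 2. A Groebner basis of the Jacobian ideal J(f) in C{x,y} is {-x*y + y^4, x*y^2, x^2 + 5*x*y}; counting standard monomials gives mu = 6. Corank 2; j^3 = x^2*y has shape L^2 M (L != M), so D-series; mu = 6 gives D_6.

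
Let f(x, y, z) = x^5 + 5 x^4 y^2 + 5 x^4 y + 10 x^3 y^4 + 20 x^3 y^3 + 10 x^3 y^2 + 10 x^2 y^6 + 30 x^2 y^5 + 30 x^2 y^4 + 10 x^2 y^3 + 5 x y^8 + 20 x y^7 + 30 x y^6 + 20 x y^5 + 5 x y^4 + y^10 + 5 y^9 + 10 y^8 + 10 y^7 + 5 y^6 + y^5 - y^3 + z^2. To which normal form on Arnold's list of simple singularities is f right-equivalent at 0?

The Hessian of f at 0 is [[0, 0, 0], [0, 0, 0], [0, 0, 2]] with rank 1, so corank 2. A Groebner basis of the Jacobian ideal J(f) in C{x,y,z} is {x^4 + 4*x^3*y, y^2, z}; counting standard monomials gives mu = 8. Corank 2; j^3 = -y^3 is a perfect cube, so E-series; the 5-jet and mu = 8 give E_8.

E_{8}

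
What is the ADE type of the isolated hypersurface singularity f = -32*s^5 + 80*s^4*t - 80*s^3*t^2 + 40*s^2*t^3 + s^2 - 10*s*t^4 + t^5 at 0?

The Hessian of f at 0 is [[2, 0], [0, 0]] with rank 1, so corank 1. A Groebner basis of the Jacobian ideal J(f) in C{s,t} is {t^4, s}; counting standard monomials gives mu = 4. Corank 1: A-series; mu = 4 gives A_4.

A4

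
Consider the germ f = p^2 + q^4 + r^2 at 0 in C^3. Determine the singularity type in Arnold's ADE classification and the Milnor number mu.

The Hessian of f at 0 has rank 2. Corank 1: A-series; mu = 3 gives A_3.

Type A3, Milnor number mu = 3.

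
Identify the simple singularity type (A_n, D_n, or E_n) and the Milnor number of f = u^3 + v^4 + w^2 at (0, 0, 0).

Type E_{6}, Milnor number mu = 6.

The Hessian of f at 0 has rank 1. Corank 2; j^3 = u^3 is a perfect cube, so E-series; the 4-jet and mu = 6 give E_6.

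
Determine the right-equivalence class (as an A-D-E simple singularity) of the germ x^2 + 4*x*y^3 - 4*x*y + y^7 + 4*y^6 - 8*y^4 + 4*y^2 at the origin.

A6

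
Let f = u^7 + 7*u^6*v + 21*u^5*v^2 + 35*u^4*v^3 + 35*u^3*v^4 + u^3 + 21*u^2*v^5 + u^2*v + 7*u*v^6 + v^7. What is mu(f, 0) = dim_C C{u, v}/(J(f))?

8

The Hessian of f at 0 is [[0, 0], [0, 0]] with rank 0, so corank 2. A Groebner basis of the Jacobian ideal J(f) in C{u,v} is {-u*v/7 + v^6, u*v^2, u^2 + u*v}; counting standard monomials gives mu = 8. Corank 2; j^3 = u^2*(u + v) has shape L^2 M (L != M), so D-series; mu = 8 gives D_8.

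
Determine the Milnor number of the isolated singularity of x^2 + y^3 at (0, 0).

The Hessian of f at 0 is [[2, 0], [0, 0]] with rank 1, so corank 1. A Groebner basis of the Jacobian ideal J(f) in C{x,y} is {y^2, x}; counting standard monomials gives mu = 2. Corank 1: A-series; mu = 2 gives A_2.

2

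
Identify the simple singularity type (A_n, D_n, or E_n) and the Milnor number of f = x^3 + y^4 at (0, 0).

The Hessian of f at 0 is [[0, 0], [0, 0]] with rank 0, so corank 2. A Groebner basis of the Jacobian ideal J(f) in C{x,y} is {y^3, x^2}; counting standard monomials gives mu = 6. Corank 2; j^3 = x^3 is a perfect cube, so E-series; the 4-jet and mu = 6 give E_6.

Type E_6, Milnor number mu = 6.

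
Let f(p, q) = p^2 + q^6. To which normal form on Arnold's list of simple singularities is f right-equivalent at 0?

A_5

The Hessian of f at 0 is [[2, 0], [0, 0]] with rank 1, so corank 1. A Groebner basis of the Jacobian ideal J(f) in C{p,q} is {q^5, p}; counting standard monomials gives mu = 5. Corank 1: A-series; mu = 5 gives A_5.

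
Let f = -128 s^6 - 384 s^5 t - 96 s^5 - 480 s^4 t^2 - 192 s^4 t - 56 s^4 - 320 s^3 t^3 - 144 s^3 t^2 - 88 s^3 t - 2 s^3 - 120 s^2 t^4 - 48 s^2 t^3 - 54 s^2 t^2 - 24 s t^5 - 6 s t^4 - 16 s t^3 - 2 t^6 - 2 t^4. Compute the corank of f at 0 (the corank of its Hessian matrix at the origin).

2

Hessian at 0 has rank 0.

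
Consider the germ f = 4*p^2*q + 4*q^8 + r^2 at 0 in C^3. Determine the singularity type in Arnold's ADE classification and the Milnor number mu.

Type D_{9}, Milnor number mu = 9.

The Hessian of f at 0 has rank 1. Corank 2; j^3 = 4*p^2*q has shape L^2 M (L != M), so D-series; mu = 9 gives D_9.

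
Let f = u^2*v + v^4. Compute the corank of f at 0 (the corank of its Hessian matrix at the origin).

2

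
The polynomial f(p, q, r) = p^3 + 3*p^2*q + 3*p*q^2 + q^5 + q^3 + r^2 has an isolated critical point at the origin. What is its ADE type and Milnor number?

Type E_{8}, Milnor number mu = 8.

The Hessian of f at 0 has rank 1. Corank 2; j^3 = (p + q)^3 is a perfect cube, so E-series; the 5-jet and mu = 8 give E_8.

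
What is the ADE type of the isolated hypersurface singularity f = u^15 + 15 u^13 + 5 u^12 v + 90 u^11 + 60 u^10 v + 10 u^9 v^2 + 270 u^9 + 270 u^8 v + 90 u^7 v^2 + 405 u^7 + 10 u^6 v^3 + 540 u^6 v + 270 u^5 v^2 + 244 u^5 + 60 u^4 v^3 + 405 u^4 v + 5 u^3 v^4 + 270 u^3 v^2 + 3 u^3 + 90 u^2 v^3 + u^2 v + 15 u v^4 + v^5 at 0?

D_6

The Hessian of f at 0 has rank 0. Corank 2; j^3 = u^2*(3*u + v) has shape L^2 M (L != M), so D-series; mu = 6 gives D_6.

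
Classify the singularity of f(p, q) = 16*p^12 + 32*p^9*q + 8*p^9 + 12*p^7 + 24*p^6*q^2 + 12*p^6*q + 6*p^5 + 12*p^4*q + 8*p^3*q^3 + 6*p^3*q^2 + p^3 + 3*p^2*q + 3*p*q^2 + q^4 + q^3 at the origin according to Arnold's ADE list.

E6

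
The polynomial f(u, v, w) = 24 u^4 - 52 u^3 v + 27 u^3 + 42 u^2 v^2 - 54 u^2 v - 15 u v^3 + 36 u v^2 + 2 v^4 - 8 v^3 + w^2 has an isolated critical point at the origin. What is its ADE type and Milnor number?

Type E7, Milnor number mu = 7.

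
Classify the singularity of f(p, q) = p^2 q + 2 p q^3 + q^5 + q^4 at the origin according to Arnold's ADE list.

The Hessian of f at 0 is [[0, 0], [0, 0]] with rank 0, so corank 2. A Groebner basis of the Jacobian ideal J(f) in C{p,q} is {p*q^2, p*q + q^3, p^2 - 4*p*q}; counting standard monomials gives mu = 5. Corank 2; j^3 = p^2*q has shape L^2 M (L != M), so D-series; mu = 5 gives D_5.

D_5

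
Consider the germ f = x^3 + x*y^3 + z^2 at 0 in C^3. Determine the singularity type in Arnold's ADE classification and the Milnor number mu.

Type E_7, Milnor number mu = 7.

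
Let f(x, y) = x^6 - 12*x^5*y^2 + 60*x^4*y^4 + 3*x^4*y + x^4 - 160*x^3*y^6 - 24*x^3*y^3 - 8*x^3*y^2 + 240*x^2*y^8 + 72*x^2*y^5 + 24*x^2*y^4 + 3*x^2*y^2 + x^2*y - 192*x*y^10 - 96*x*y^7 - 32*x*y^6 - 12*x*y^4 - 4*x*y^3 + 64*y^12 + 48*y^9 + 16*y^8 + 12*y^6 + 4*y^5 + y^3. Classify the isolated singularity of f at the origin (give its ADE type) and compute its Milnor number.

Type D_{4}, Milnor number mu = 4.

The Hessian of f at 0 has rank 0. Corank 2; j^3 = y*(x^2 + y^2) splits into three distinct lines over C (the quadratic factor has nonzero discriminant), so D_4.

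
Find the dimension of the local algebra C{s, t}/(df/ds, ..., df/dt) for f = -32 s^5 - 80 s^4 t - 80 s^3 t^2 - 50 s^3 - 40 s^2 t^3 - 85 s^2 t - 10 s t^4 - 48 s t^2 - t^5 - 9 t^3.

6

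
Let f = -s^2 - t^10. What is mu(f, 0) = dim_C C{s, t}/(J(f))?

The Hessian of f at 0 is [[-2, 0], [0, 0]] with rank 1, so corank 1. A Groebner basis of the Jacobian ideal J(f) in C{s,t} is {t^9, s}; counting standard monomials gives mu = 9. Corank 1: A-series; mu = 9 gives A_9.

9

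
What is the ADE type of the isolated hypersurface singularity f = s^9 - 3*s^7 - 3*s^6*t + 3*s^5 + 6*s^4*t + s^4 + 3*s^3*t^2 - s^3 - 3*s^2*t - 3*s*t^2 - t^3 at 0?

E6

The Hessian of f at 0 has rank 0. Corank 2; j^3 = -(s + t)^3 is a perfect cube, so E-series; the 4-jet and mu = 6 give E_6.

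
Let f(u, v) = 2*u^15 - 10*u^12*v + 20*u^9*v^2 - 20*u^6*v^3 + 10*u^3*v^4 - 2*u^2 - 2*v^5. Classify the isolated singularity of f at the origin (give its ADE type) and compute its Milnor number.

The Hessian of f at 0 has rank 1. Corank 1: A-series; mu = 4 gives A_4.

Type A_4, Milnor number mu = 4.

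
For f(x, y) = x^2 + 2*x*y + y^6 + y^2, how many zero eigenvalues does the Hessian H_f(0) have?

1

Hessian at 0 has rank 1.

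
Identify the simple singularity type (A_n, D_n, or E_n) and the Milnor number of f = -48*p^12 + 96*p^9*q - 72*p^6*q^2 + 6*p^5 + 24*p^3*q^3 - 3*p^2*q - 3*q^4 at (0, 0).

Type D_{5}, Milnor number mu = 5.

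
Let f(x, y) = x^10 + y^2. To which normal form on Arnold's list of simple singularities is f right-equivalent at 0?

The Hessian of f at 0 is [[0, 0], [0, 2]] with rank 1, so corank 1. A Groebner basis of the Jacobian ideal J(f) in C{x,y} is {x^9, y}; counting standard monomials gives mu = 9. Corank 1: A-series; mu = 9 gives A_9.

A9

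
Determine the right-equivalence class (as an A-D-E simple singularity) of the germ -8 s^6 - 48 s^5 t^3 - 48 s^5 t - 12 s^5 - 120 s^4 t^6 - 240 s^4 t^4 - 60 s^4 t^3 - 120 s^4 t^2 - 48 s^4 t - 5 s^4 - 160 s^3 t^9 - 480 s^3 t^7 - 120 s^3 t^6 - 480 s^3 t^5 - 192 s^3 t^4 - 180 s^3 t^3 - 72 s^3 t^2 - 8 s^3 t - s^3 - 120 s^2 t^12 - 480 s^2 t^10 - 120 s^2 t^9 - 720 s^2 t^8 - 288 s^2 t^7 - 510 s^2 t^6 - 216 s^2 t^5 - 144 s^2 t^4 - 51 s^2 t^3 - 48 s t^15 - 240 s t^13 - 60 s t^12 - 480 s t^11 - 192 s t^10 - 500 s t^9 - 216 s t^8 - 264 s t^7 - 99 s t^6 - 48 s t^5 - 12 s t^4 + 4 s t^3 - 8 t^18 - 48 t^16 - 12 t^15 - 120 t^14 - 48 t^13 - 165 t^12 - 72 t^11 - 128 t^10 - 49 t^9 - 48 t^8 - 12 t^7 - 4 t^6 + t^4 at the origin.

The Hessian of f at 0 has rank 0. Corank 2; j^3 = -s^3 is a perfect cube, so E-series; the 4-jet and mu = 6 give E_6.

E_{6}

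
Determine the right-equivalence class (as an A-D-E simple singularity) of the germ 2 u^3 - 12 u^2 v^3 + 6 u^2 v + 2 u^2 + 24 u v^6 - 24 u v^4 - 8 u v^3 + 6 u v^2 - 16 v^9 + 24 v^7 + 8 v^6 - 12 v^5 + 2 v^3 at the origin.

The Hessian of f at 0 is [[4, 0], [0, 0]] with rank 1, so corank 1. A Groebner basis of the Jacobian ideal J(f) in C{u,v} is {v^2, u}; counting standard monomials gives mu = 2. Corank 1: A-series; mu = 2 gives A_2.

A2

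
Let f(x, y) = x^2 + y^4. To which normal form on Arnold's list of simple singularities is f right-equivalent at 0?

A_3

The Hessian of f at 0 is [[2, 0], [0, 0]] with rank 1, so corank 1. A Groebner basis of the Jacobian ideal J(f) in C{x,y} is {y^3, x}; counting standard monomials gives mu = 3. Corank 1: A-series; mu = 3 gives A_3.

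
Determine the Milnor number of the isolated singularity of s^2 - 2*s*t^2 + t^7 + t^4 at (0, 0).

The Hessian of f at 0 has rank 1. Corank 1: A-series; mu = 6 gives A_6.

6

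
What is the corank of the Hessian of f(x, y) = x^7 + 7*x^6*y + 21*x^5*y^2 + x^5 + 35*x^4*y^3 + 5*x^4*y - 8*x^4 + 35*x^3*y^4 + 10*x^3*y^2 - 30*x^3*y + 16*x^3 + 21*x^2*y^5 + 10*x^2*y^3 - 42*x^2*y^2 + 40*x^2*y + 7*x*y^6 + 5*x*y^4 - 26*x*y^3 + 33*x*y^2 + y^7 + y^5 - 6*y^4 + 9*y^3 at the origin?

2

Hessian at 0 has rank 0.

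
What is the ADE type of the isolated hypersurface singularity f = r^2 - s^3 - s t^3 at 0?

The Hessian of f at 0 is [[0, 0, 0], [0, 0, 0], [0, 0, 2]] with rank 1, so corank 2. A Groebner basis of the Jacobian ideal J(f) in C{s,t,r} is {s^3, s*t^2, 3*s^2 + t^3, r}; counting standard monomials gives mu = 7. Corank 2; j^3 = -s^3 is a perfect cube, so E-series; the 4-jet and mu = 7 give E_7.

E_7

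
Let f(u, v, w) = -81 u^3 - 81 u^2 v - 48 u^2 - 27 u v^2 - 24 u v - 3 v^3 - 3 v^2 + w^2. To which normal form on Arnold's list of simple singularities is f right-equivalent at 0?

The Hessian of f at 0 is [[-96, -24, 0], [-24, -6, 0], [0, 0, 2]] with rank 2, so corank 1. A Groebner basis of the Jacobian ideal J(f) in C{u,v,w} is {v^2, u + v/4, w}; counting standard monomials gives mu = 2. Corank 1: A-series; mu = 2 gives A_2.

A_{2}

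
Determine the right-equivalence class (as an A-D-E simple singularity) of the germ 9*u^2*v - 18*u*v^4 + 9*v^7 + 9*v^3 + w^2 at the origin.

D4

The Hessian of f at 0 has rank 1. Corank 2; j^3 = 9*v*(u^2 + v^2) splits into three distinct lines over C (the quadratic factor has nonzero discriminant), so D_4.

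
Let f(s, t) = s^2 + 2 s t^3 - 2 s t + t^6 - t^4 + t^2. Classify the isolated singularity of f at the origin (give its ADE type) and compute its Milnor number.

Type A3, Milnor number mu = 3.

The Hessian of f at 0 is [[2, -2], [-2, 2]] with rank 1, so corank 1. A Groebner basis of the Jacobian ideal J(f) in C{s,t} is {t^3, s - t}; counting standard monomials gives mu = 3. Corank 1: A-series; mu = 3 gives A_3.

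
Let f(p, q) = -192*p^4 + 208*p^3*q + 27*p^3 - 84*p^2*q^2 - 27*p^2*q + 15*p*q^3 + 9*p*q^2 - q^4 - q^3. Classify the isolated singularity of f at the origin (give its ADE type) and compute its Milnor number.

Type E7, Milnor number mu = 7.

The Hessian of f at 0 has rank 0. Corank 2; j^3 = (3*p - q)^3 is a perfect cube, so E-series; the 4-jet and mu = 7 give E_7.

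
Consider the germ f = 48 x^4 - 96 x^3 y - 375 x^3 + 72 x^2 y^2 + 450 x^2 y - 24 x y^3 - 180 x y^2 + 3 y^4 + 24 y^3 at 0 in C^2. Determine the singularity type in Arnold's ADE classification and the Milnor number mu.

The Hessian of f at 0 has rank 0. Corank 2; j^3 = -3*(5*x - 2*y)^3 is a perfect cube, so E-series; the 4-jet and mu = 6 give E_6.

Type E6, Milnor number mu = 6.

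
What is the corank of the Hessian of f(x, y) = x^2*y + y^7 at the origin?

2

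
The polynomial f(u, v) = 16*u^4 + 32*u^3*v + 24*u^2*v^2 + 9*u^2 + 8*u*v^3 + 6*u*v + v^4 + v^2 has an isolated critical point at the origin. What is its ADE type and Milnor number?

Type A_3, Milnor number mu = 3.

The Hessian of f at 0 has rank 1. Corank 1: A-series; mu = 3 gives A_3.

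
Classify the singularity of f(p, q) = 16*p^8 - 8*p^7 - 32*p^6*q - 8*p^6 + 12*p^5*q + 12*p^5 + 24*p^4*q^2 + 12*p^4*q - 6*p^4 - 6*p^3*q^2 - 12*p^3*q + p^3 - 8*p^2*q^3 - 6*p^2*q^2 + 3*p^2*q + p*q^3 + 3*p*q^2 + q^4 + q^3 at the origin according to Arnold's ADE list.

E_{7}

The Hessian of f at 0 is [[0, 0], [0, 0]] with rank 0, so corank 2. A Groebner basis of the Jacobian ideal J(f) in C{p,q} is {-3*p^2/26 - 3*p*q/13 + q^4 - q^3/26 - 3*q^2/26, p^3 - 21*p^2/26 - 21*p*q/13 + 19*q^3/26 - 21*q^2/26, p^2*q + p^2/2 + p*q - 5*q^3/6 + q^2/2, -3*p^2/13 + p*q^2 - 6*p*q/13 + 12*q^3/13 - 3*q^2/13}; counting standard monomials gives mu = 7. Corank 2; j^3 = (p + q)^3 is a perfect cube, so E-series; the 4-jet and mu = 7 give E_7.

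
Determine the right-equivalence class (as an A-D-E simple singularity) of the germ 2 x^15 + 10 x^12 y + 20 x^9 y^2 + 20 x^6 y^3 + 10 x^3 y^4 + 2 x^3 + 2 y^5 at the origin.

The Hessian of f at 0 is [[0, 0], [0, 0]] with rank 0, so corank 2. A Groebner basis of the Jacobian ideal J(f) in C{x,y} is {y^4, x^2}; counting standard monomials gives mu = 8. Corank 2; j^3 = 2*x^3 is a perfect cube, so E-series; the 5-jet and mu = 8 give E_8.

E_{8}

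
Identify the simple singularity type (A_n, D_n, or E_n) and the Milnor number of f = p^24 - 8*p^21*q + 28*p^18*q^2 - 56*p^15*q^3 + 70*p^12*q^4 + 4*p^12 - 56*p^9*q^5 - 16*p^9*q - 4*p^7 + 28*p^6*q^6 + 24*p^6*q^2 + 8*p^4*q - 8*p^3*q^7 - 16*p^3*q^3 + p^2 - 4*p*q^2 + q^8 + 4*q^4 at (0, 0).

Type A7, Milnor number mu = 7.

The Hessian of f at 0 is [[2, 0], [0, 0]] with rank 1, so corank 1. A Groebner basis of the Jacobian ideal J(f) in C{p,q} is {p^4, p^3*q, -p/2 + q^2}; counting standard monomials gives mu = 7. Corank 1: A-series; mu = 7 gives A_7.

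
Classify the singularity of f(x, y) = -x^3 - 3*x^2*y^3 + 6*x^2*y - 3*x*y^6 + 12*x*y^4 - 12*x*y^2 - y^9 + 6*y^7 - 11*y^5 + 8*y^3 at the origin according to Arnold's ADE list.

E8

The Hessian of f at 0 is [[0, 0], [0, 0]] with rank 0, so corank 2. A Groebner basis of the Jacobian ideal J(f) in C{x,y} is {x^2/2 + x*y^3 - 2*x*y + 2*y^2, y^4, x^3 - 12*x*y^2 + 16*y^3, x^2*y - 4*x*y^2 + 4*y^3}; counting standard monomials gives mu = 8. Corank 2; j^3 = -(x - 2*y)^3 is a perfect cube, so E-series; the 5-jet and mu = 8 give E_8.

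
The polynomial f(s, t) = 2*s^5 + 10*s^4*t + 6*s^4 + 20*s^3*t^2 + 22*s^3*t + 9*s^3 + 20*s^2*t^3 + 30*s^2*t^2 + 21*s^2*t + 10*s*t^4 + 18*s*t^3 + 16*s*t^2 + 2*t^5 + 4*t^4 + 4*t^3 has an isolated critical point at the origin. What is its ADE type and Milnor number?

Type D_{6}, Milnor number mu = 6.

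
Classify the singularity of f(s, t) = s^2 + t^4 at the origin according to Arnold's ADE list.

A_3

The Hessian of f at 0 is [[2, 0], [0, 0]] with rank 1, so corank 1. A Groebner basis of the Jacobian ideal J(f) in C{s,t} is {t^3, s}; counting standard monomials gives mu = 3. Corank 1: A-series; mu = 3 gives A_3.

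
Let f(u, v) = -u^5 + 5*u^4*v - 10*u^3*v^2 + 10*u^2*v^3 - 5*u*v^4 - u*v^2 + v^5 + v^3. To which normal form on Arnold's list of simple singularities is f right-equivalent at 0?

D6

The Hessian of f at 0 has rank 0. Corank 2; j^3 = -v^2*(u - v) has shape L^2 M (L != M), so D-series; mu = 6 gives D_6.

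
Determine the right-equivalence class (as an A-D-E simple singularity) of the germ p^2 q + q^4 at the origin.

D_5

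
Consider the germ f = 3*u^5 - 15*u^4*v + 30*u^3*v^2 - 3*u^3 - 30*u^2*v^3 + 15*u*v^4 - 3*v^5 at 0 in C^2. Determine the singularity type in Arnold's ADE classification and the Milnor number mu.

Type E8, Milnor number mu = 8.

The Hessian of f at 0 has rank 0. Corank 2; j^3 = -3*u^3 is a perfect cube, so E-series; the 5-jet and mu = 8 give E_8.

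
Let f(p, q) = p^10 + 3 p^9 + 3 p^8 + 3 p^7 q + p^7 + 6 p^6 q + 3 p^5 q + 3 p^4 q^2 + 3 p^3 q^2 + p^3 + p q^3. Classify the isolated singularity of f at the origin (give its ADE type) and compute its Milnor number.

The Hessian of f at 0 has rank 0. Corank 2; j^3 = p^3 is a perfect cube, so E-series; the 4-jet and mu = 7 give E_7.

Type E_7, Milnor number mu = 7.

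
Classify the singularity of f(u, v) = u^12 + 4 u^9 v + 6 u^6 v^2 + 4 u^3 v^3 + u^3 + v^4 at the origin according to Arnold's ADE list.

E_{6}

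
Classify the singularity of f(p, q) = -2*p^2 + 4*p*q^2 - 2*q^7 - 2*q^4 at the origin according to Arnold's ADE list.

The Hessian of f at 0 has rank 1. Corank 1: A-series; mu = 6 gives A_6.

A_{6}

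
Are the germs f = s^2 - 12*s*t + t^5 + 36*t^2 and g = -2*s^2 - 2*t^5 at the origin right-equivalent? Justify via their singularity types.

Yes.

The Hessian of f at 0 is [[2, -12], [-12, 72]] with rank 1, so corank 1. A Groebner basis of the Jacobian ideal J(f) in C{s,t} is {t^4, s - 6*t}; counting standard monomials gives mu = 4. Corank 1: A-series; mu = 4 gives A_4. The Hessian of g at 0 is [[-4, 0], [0, 0]] with rank 1, so corank 1. A Groebner basis of the Jacobian ideal J(g) in C{s,t} is {t^4, s}; counting standard monomials gives mu = 4. Corank 1: A-series; mu = 4 gives A_4. Both have type A_4, hence right-equivalent.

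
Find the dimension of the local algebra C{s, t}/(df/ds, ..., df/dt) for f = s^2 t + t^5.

6

The Hessian of f at 0 has rank 0. Corank 2; j^3 = s^2*t has shape L^2 M (L != M), so D-series; mu = 6 gives D_6.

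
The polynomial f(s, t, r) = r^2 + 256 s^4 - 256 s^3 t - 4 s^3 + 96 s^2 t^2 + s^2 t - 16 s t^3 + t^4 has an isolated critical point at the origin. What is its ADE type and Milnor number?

Type D_5, Milnor number mu = 5.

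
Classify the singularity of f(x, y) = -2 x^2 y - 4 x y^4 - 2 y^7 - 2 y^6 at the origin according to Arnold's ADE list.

D_{7}

The Hessian of f at 0 has rank 0. Corank 2; j^3 = -2*x^2*y has shape L^2 M (L != M), so D-series; mu = 7 gives D_7.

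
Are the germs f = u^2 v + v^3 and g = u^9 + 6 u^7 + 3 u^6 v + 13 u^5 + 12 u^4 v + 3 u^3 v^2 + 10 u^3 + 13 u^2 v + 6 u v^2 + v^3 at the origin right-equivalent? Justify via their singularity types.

Yes.

The Hessian of f at 0 has rank 0. Corank 2; j^3 = v*(u^2 + v^2) splits into three distinct lines over C (the quadratic factor has nonzero discriminant), so D_4. The Hessian of g at 0 has rank 0. Corank 2; j^3 = (2*u + v)*(5*u^2 + 4*u*v + v^2) splits into three distinct lines over C (the quadratic factor has nonzero discriminant), so D_4. Both have type D_4, hence right-equivalent.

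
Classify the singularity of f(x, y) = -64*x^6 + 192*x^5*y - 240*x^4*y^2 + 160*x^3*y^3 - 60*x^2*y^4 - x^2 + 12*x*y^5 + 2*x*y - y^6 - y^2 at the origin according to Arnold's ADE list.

The Hessian of f at 0 has rank 1. Corank 1: A-series; mu = 5 gives A_5.

A5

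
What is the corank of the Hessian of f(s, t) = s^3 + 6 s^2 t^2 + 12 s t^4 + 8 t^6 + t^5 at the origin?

2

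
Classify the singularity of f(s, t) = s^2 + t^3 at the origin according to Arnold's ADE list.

The Hessian of f at 0 has rank 1. Corank 1: A-series; mu = 2 gives A_2.

A_{2}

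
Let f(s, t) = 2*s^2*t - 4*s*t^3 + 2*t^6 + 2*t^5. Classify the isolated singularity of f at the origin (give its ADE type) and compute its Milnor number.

The Hessian of f at 0 has rank 0. Corank 2; j^3 = 2*s^2*t has shape L^2 M (L != M), so D-series; mu = 7 gives D_7.

Type D_{7}, Milnor number mu = 7.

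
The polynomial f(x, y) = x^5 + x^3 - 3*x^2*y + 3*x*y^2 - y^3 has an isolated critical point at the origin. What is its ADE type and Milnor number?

The Hessian of f at 0 has rank 0. Corank 2; j^3 = (x - y)^3 is a perfect cube, so E-series; the 5-jet and mu = 8 give E_8.

Type E_{8}, Milnor number mu = 8.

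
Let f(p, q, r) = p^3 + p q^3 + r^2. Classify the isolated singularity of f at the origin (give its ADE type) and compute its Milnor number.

The Hessian of f at 0 is [[0, 0, 0], [0, 0, 0], [0, 0, 2]] with rank 1, so corank 2. A Groebner basis of the Jacobian ideal J(f) in C{p,q,r} is {p^3, p*q^2, 3*p^2 + q^3, r}; counting standard monomials gives mu = 7. Corank 2; j^3 = p^3 is a perfect cube, so E-series; the 4-jet and mu = 7 give E_7.

Type E_7, Milnor number mu = 7.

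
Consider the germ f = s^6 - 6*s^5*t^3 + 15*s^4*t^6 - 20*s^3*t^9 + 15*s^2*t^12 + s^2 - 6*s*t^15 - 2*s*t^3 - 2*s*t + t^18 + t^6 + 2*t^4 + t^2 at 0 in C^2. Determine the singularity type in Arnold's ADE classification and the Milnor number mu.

The Hessian of f at 0 has rank 1. Corank 1: A-series; mu = 5 gives A_5.

Type A_{5}, Milnor number mu = 5.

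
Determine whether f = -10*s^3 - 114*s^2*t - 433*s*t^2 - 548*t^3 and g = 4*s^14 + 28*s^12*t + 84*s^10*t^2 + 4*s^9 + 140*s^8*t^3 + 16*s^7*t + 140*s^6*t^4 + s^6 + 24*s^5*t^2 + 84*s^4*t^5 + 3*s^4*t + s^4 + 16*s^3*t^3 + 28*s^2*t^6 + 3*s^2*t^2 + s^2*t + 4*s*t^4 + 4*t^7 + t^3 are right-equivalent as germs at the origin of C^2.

The Hessian of f at 0 has rank 0. Corank 2; j^3 = -(s + 4*t)*(10*s^2 + 74*s*t + 137*t^2) splits into three distinct lines over C (the quadratic factor has nonzero discriminant), so D_4. The Hessian of g at 0 has rank 0. Corank 2; j^3 = t*(s^2 + t^2) splits into three distinct lines over C (the quadratic factor has nonzero discriminant), so D_4. Both have type D_4, hence right-equivalent.

Yes.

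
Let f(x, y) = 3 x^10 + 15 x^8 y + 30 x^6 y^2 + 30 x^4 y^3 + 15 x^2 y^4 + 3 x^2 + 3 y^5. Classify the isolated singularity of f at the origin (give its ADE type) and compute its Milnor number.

The Hessian of f at 0 is [[6, 0], [0, 0]] with rank 1, so corank 1. A Groebner basis of the Jacobian ideal J(f) in C{x,y} is {y^4, x}; counting standard monomials gives mu = 4. Corank 1: A-series; mu = 4 gives A_4.

Type A_4, Milnor number mu = 4.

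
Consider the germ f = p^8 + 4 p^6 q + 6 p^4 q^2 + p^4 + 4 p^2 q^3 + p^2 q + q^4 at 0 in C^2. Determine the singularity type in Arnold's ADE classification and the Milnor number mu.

Type D5, Milnor number mu = 5.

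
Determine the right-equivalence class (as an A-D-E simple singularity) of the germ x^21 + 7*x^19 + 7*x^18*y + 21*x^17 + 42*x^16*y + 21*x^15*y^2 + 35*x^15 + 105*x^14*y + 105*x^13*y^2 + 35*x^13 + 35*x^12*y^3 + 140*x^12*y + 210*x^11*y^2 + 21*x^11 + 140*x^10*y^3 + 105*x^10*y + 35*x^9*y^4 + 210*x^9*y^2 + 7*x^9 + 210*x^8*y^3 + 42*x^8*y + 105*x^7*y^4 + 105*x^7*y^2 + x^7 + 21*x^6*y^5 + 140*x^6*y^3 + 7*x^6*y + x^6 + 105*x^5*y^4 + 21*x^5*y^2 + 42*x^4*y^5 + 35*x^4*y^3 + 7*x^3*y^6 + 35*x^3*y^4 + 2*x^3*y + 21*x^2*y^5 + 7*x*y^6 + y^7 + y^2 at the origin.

A6

The Hessian of f at 0 is [[0, 0], [0, 2]] with rank 1, so corank 1. A Groebner basis of the Jacobian ideal J(f) in C{x,y} is {x^3 + y, y^2}; counting standard monomials gives mu = 6. Corank 1: A-series; mu = 6 gives A_6.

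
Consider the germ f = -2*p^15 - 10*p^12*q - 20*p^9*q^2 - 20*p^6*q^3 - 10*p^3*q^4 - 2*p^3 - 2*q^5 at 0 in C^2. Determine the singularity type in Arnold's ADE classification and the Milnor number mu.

Type E8, Milnor number mu = 8.

The Hessian of f at 0 has rank 0. Corank 2; j^3 = -2*p^3 is a perfect cube, so E-series; the 5-jet and mu = 8 give E_8.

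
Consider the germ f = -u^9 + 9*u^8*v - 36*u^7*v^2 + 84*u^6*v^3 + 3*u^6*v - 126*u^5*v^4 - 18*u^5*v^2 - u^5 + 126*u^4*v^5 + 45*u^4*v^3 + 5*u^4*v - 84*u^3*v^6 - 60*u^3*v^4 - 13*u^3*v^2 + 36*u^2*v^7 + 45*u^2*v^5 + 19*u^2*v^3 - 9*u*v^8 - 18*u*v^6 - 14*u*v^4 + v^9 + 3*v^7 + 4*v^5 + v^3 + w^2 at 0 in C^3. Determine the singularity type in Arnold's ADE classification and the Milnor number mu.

The Hessian of f at 0 has rank 1. Corank 2; j^3 = v^3 is a perfect cube, so E-series; the 5-jet and mu = 8 give E_8.

Type E_{8}, Milnor number mu = 8.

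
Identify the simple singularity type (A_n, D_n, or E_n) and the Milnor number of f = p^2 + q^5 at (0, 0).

The Hessian of f at 0 is [[2, 0], [0, 0]] with rank 1, so corank 1. A Groebner basis of the Jacobian ideal J(f) in C{p,q} is {q^4, p}; counting standard monomials gives mu = 4. Corank 1: A-series; mu = 4 gives A_4.

Type A4, Milnor number mu = 4.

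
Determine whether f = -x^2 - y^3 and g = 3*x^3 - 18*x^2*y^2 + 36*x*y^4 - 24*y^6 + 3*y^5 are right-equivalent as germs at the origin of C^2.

No.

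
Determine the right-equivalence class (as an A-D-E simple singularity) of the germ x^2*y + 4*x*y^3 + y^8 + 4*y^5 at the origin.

D_{9}

The Hessian of f at 0 has rank 0. Corank 2; j^3 = x^2*y has shape L^2 M (L != M), so D-series; mu = 9 gives D_9.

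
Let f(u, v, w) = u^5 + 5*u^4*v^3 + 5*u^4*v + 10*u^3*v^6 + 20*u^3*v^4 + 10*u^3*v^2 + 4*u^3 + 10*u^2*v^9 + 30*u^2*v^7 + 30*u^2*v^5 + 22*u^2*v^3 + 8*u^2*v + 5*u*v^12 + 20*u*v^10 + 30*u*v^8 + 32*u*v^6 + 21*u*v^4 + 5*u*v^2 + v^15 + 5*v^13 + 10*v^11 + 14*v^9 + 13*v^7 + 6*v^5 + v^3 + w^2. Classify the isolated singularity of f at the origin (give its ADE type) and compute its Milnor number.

Type D6, Milnor number mu = 6.

The Hessian of f at 0 has rank 1. Corank 2; j^3 = (u + v)*(2*u + v)^2 has shape L^2 M (L != M), so D-series; mu = 6 gives D_6.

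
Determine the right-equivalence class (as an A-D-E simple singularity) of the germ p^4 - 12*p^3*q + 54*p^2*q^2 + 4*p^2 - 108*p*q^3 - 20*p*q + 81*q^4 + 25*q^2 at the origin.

The Hessian of f at 0 is [[8, -20], [-20, 50]] with rank 1, so corank 1. A Groebner basis of the Jacobian ideal J(f) in C{p,q} is {q^3, p - 5*q/2}; counting standard monomials gives mu = 3. Corank 1: A-series; mu = 3 gives A_3.

A_{3}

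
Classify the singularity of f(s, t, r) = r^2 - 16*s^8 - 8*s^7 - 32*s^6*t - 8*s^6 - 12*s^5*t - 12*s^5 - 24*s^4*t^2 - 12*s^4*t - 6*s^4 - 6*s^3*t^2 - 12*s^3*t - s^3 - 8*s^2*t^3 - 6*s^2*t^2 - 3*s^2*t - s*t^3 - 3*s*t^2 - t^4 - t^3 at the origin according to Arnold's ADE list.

The Hessian of f at 0 is [[0, 0, 0], [0, 0, 0], [0, 0, 2]] with rank 1, so corank 2. A Groebner basis of the Jacobian ideal J(f) in C{s,t,r} is {3*s^2/2 + 3*s*t + t^4 + t^3/2 + 3*t^2/2, s^3 - 15*s^2/2 - 15*s*t - 3*t^3/2 - 15*t^2/2, s^2*t + 11*s^2/2 + 11*s*t + 5*t^3/6 + 11*t^2/2, -3*s^2 + s*t^2 - 6*s*t - 3*t^2, r}; counting standard monomials gives mu = 7. Corank 2; j^3 = -(s + t)^3 is a perfect cube, so E-series; the 4-jet and mu = 7 give E_7.

E_{7}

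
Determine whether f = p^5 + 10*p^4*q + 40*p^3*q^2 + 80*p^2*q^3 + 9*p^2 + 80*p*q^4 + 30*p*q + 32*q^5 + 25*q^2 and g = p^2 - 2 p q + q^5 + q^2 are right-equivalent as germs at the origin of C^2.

Yes.

The Hessian of f at 0 has rank 1. Corank 1: A-series; mu = 4 gives A_4. The Hessian of g at 0 has rank 1. Corank 1: A-series; mu = 4 gives A_4. Both have type A_4, hence right-equivalent.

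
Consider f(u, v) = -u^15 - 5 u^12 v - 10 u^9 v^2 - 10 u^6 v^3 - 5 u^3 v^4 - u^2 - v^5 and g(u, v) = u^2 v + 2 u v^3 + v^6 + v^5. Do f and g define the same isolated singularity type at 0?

The Hessian of f at 0 has rank 1. Corank 1: A-series; mu = 4 gives A_4. The Hessian of g at 0 has rank 0. Corank 2; j^3 = u^2*v has shape L^2 M (L != M), so D-series; mu = 7 gives D_7. f is A_4 but g is D_7, hence not right-equivalent.

No.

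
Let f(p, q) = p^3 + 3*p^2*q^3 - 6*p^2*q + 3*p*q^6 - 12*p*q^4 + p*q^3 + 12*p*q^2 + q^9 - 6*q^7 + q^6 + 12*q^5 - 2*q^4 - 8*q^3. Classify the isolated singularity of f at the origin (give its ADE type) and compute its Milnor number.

The Hessian of f at 0 has rank 0. Corank 2; j^3 = (p - 2*q)^3 is a perfect cube, so E-series; the 4-jet and mu = 7 give E_7.

Type E_7, Milnor number mu = 7.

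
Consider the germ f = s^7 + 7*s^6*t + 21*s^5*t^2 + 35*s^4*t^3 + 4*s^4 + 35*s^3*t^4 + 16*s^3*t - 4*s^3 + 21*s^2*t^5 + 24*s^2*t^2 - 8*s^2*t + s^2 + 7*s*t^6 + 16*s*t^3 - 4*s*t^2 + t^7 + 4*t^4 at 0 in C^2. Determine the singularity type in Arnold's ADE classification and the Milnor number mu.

The Hessian of f at 0 has rank 1. Corank 1: A-series; mu = 6 gives A_6.

Type A_6, Milnor number mu = 6.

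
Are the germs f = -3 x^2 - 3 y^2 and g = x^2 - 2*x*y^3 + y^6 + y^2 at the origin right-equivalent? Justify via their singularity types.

Yes.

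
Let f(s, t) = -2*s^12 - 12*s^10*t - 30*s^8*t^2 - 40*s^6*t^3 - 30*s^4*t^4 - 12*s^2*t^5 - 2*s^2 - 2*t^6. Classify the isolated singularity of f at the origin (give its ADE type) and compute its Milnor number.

The Hessian of f at 0 has rank 1. Corank 1: A-series; mu = 5 gives A_5.

Type A5, Milnor number mu = 5.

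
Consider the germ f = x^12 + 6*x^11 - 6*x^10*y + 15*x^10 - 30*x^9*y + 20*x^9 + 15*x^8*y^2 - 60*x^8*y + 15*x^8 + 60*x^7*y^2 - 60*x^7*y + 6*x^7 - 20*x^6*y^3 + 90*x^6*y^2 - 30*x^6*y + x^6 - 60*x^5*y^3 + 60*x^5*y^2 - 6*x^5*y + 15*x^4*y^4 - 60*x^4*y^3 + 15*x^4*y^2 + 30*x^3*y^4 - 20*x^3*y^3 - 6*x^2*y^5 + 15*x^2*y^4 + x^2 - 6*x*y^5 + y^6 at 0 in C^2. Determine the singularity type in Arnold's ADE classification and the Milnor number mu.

Type A5, Milnor number mu = 5.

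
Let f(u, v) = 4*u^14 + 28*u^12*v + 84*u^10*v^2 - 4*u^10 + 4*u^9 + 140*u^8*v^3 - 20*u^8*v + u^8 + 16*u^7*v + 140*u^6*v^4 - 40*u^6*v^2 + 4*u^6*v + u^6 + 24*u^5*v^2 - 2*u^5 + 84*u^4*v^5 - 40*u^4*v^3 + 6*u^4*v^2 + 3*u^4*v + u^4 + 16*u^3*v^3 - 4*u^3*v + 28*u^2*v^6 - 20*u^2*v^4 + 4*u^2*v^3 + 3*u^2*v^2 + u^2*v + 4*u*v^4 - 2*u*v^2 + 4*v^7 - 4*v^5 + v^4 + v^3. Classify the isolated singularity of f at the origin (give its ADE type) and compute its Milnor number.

Type D5, Milnor number mu = 5.

The Hessian of f at 0 has rank 0. Corank 2; j^3 = v*(u - v)^2 has shape L^2 M (L != M), so D-series; mu = 5 gives D_5.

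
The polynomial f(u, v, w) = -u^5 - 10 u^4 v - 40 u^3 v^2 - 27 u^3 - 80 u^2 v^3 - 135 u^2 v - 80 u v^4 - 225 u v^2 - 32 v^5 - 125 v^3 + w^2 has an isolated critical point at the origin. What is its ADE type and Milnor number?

Type E8, Milnor number mu = 8.

The Hessian of f at 0 is [[0, 0, 0], [0, 0, 0], [0, 0, 2]] with rank 1, so corank 2. A Groebner basis of the Jacobian ideal J(f) in C{u,v,w} is {v^5, u*v^3 + 7*v^4/4, u^2 + 10*u*v/3 + 25*v^2/9, w}; counting standard monomials gives mu = 8. Corank 2; j^3 = -(3*u + 5*v)^3 is a perfect cube, so E-series; the 5-jet and mu = 8 give E_8.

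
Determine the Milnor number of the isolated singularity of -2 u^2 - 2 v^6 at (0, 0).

5

The Hessian of f at 0 has rank 1. Corank 1: A-series; mu = 5 gives A_5.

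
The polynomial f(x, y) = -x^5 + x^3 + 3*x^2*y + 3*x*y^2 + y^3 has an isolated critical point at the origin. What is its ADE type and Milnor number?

Type E_8, Milnor number mu = 8.

The Hessian of f at 0 has rank 0. Corank 2; j^3 = (x + y)^3 is a perfect cube, so E-series; the 5-jet and mu = 8 give E_8.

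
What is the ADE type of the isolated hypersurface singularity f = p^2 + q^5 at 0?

A_{4}

The Hessian of f at 0 is [[2, 0], [0, 0]] with rank 1, so corank 1. A Groebner basis of the Jacobian ideal J(f) in C{p,q} is {q^4, p}; counting standard monomials gives mu = 4. Corank 1: A-series; mu = 4 gives A_4.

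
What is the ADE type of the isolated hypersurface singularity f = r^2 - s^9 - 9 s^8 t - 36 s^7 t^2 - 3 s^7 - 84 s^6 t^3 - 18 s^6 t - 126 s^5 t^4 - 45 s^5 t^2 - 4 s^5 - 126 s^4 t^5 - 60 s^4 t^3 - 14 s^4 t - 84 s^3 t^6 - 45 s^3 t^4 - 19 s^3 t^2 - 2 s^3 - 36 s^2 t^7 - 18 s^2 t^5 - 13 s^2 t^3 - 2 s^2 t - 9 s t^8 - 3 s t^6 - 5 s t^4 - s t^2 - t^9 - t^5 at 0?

The Hessian of f at 0 is [[0, 0, 0], [0, 0, 0], [0, 0, 2]] with rank 1, so corank 2. A Groebner basis of the Jacobian ideal J(f) in C{s,t,r} is {t^3, s^2 + t^2/2, s*t - t^2/2, r}; counting standard monomials gives mu = 4. Corank 2; j^3 = -s*(2*s^2 + 2*s*t + t^2) splits into three distinct lines over C (the quadratic factor has nonzero discriminant), so D_4.

D4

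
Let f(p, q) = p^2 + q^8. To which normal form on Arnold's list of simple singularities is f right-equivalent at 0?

The Hessian of f at 0 is [[2, 0], [0, 0]] with rank 1, so corank 1. A Groebner basis of the Jacobian ideal J(f) in C{p,q} is {q^7, p}; counting standard monomials gives mu = 7. Corank 1: A-series; mu = 7 gives A_7.

A_7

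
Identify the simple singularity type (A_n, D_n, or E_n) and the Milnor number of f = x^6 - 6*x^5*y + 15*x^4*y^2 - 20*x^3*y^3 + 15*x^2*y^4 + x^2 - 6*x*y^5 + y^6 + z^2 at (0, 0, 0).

The Hessian of f at 0 is [[2, 0, 0], [0, 0, 0], [0, 0, 2]] with rank 2, so corank 1. A Groebner basis of the Jacobian ideal J(f) in C{x,y,z} is {y^5, x, z}; counting standard monomials gives mu = 5. Corank 1: A-series; mu = 5 gives A_5.

Type A5, Milnor number mu = 5.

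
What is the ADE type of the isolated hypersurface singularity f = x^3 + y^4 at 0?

The Hessian of f at 0 has rank 0. Corank 2; j^3 = x^3 is a perfect cube, so E-series; the 4-jet and mu = 6 give E_6.

E_6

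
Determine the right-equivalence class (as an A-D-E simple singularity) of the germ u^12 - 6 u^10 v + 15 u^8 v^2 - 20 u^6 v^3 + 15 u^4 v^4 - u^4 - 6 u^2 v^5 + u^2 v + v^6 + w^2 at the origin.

D_{7}

The Hessian of f at 0 has rank 1. Corank 2; j^3 = u^2*v has shape L^2 M (L != M), so D-series; mu = 7 gives D_7.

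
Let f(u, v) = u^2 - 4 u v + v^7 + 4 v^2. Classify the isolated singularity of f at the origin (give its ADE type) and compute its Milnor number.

The Hessian of f at 0 has rank 1. Corank 1: A-series; mu = 6 gives A_6.

Type A_{6}, Milnor number mu = 6.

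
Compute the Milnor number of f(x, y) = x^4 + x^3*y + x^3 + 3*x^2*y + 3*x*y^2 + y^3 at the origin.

The Hessian of f at 0 is [[0, 0], [0, 0]] with rank 0, so corank 2. A Groebner basis of the Jacobian ideal J(f) in C{x,y} is {3*x^2 + 6*x*y + y^4 - y^3 + 3*y^2, x^3 + 3*x^2 + 6*x*y + 3*y^2, x^2*y - 3*x^2 - 6*x*y - 3*y^2, 2*x^2 + x*y^2 + 4*x*y + y^3/3 + 2*y^2}; counting standard monomials gives mu = 7. Corank 2; j^3 = (x + y)^3 is a perfect cube, so E-series; the 4-jet and mu = 7 give E_7.

7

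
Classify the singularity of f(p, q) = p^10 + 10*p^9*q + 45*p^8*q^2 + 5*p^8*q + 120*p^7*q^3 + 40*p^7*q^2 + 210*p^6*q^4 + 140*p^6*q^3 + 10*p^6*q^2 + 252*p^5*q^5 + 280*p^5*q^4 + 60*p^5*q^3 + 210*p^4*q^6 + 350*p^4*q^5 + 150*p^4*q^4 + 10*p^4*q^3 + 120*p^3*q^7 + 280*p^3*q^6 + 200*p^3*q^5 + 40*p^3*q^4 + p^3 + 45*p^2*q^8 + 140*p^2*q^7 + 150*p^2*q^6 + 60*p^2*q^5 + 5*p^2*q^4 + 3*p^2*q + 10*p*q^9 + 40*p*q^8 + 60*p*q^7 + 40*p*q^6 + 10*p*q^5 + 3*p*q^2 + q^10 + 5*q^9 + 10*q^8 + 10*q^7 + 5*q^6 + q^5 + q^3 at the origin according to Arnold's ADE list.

E_{8}

The Hessian of f at 0 is [[0, 0], [0, 0]] with rank 0, so corank 2. A Groebner basis of the Jacobian ideal J(f) in C{p,q} is {q^4, p^2 + 2*p*q + q^2}; counting standard monomials gives mu = 8. Corank 2; j^3 = (p + q)^3 is a perfect cube, so E-series; the 5-jet and mu = 8 give E_8.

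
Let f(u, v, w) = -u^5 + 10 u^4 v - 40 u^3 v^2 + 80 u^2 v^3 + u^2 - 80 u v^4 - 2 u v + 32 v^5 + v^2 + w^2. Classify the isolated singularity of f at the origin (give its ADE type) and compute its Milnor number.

Type A_4, Milnor number mu = 4.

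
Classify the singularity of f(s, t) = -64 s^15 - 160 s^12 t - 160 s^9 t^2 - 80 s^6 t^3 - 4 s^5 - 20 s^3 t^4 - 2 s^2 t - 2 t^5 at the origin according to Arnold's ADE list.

D_6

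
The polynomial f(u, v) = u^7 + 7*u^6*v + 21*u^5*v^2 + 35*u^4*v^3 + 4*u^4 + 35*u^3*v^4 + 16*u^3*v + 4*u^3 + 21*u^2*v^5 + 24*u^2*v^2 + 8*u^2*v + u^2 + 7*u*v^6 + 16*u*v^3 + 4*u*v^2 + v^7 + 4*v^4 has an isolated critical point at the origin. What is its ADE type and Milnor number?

The Hessian of f at 0 has rank 1. Corank 1: A-series; mu = 6 gives A_6.

Type A6, Milnor number mu = 6.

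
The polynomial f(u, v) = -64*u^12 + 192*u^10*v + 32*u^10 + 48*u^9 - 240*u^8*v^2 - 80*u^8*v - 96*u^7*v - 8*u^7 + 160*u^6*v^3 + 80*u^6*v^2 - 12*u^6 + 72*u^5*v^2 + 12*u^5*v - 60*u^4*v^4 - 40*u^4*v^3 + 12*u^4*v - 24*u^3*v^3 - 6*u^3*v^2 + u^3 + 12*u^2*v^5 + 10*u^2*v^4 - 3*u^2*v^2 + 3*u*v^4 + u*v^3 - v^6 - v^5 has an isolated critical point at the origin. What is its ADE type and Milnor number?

Type E7, Milnor number mu = 7.

The Hessian of f at 0 has rank 0. Corank 2; j^3 = u^3 is a perfect cube, so E-series; the 4-jet and mu = 7 give E_7.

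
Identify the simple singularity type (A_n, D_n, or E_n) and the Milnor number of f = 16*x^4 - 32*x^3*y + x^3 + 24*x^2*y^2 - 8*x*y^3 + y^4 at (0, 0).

The Hessian of f at 0 has rank 0. Corank 2; j^3 = x^3 is a perfect cube, so E-series; the 4-jet and mu = 6 give E_6.

Type E6, Milnor number mu = 6.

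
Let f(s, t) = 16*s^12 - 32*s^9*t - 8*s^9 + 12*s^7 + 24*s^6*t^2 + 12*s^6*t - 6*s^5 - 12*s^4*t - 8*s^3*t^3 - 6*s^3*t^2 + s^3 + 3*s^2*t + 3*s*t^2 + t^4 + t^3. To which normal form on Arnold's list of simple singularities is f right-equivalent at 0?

E_6

The Hessian of f at 0 is [[0, 0], [0, 0]] with rank 0, so corank 2. A Groebner basis of the Jacobian ideal J(f) in C{s,t} is {t^3, s^2 + 2*s*t + t^2}; counting standard monomials gives mu = 6. Corank 2; j^3 = (s + t)^3 is a perfect cube, so E-series; the 4-jet and mu = 6 give E_6.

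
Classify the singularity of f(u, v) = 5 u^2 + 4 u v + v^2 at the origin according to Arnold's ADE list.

A_1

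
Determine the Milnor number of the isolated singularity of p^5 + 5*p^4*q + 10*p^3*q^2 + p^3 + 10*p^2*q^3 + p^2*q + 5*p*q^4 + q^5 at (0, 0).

6

The Hessian of f at 0 has rank 0. Corank 2; j^3 = p^2*(p + q) has shape L^2 M (L != M), so D-series; mu = 6 gives D_6.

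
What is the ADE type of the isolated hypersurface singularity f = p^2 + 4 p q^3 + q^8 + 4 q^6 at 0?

A7

The Hessian of f at 0 has rank 1. Corank 1: A-series; mu = 7 gives A_7.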